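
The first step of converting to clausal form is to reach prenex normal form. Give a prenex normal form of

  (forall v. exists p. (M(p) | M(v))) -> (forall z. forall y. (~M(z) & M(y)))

Eliminate → and ↔ using ¬ and ∨.
  ~(forall v. exists p. (M(p) | M(v))) | (forall z. forall y. (~M(z) & M(y)))
Move each ¬ inward, flipping quantifiers it crosses:
  (exists v. forall p. (~M(p) & ~M(v))) | (forall z. forall y. (~M(z) & M(y)))
All bound variables are already distinct, so no renaming is needed.
Pull the quantifiers to the front (each side's bound variable is not free in the other side):
  exists v. forall p. forall z. forall y. (~M(p) & ~M(v) | ~M(z) & M(y))

exists v. forall p. forall z. forall y. (~M(p) & ~M(v) | ~M(z) & M(y))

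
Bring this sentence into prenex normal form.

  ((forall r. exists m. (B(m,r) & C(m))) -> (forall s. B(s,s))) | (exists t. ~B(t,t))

exists r. forall m. forall s. exists t. (~B(m,r) | ~C(m) | B(s,s) | ~B(t,t))

First replace A → B with ¬A ∨ B.
  ~(forall r. exists m. (B(m,r) & C(m))) | (forall s. B(s,s)) | (exists t. ~B(t,t))
Push ¬ through the quantifiers and connectives to reach negation normal form:
  (exists r. forall m. (~B(m,r) | ~C(m))) | (forall s. B(s,s)) | (exists t. ~B(t,t))
Extract every quantifier outward, since the variables are now distinct and don't occur free across branches:
  exists r. forall m. forall s. exists t. (~B(m,r) | ~C(m) | B(s,s) | ~B(t,t))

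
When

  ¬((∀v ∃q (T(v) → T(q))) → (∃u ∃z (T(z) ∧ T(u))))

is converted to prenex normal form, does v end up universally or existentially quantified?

Rewrite implications/biconditionals: A → B as ¬A ∨ B.
  ¬(¬(∀v ∃q (¬T(v) ∨ T(q))) ∨ (∃u ∃z (T(z) ∧ T(u))))
Move each ¬ inward, flipping quantifiers it crosses:
  (∀v ∃q (¬T(v) ∨ T(q))) ∧ (∀u ∀z (¬T(z) ∨ ¬T(u)))
Extract every quantifier outward, since the variables are now distinct and don't occur free across branches:
  ∀v ∃q ∀u ∀z ((¬T(v) ∨ T(q)) ∧ (¬T(z) ∨ ¬T(u)))
The quantifier ∀v sits under an even number of negations (counting the antecedent side of each →), so it remains universal.

universal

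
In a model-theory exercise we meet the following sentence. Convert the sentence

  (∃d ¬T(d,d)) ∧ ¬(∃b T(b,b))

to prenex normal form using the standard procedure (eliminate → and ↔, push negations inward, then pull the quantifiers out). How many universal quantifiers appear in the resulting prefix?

Push ¬ through the quantifiers and connectives to reach negation normal form:
  (∃d ¬T(d,d)) ∧ (∀b ¬T(b,b))
Extract every quantifier outward, since the variables are now distinct and don't occur free across branches:
  ∃d ∀b (¬T(d,d) ∧ ¬T(b,b))
The prefix is ∃d ∀b: 1 universal, 1 existential.

1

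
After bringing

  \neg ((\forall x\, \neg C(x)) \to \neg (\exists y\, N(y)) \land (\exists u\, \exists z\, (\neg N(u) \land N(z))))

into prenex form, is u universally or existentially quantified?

Eliminate → and ↔ using ¬ and ∨.
  \neg (\neg (\forall x\, \neg C(x)) \lor \neg (\exists y\, N(y)) \land (\exists u\, \exists z\, (\neg N(u) \land N(z))))
Move each ¬ inward, flipping quantifiers it crosses:
  (\forall x\, \neg C(x)) \land ((\exists y\, N(y)) \lor (\forall u\, \forall z\, (N(u) \lor \neg N(z))))
Extract every quantifier outward, since the variables are now distinct and don't occur free across branches:
  \forall x\, \exists y\, \forall u\, \forall z\, (\neg C(x) \land (N(y) \lor N(u) \lor \neg N(z)))
The quantifier \exists u sits under an odd number of negations (counting the antecedent side of each →), so it flips to \forall u.

universal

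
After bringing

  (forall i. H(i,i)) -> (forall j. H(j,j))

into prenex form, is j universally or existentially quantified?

universal

First replace A → B with ¬A ∨ B.
  ~(forall i. H(i,i)) | (forall j. H(j,j))
Drive negations inward (¬∀x A ≡ ∃x ¬A, ¬∃x A ≡ ∀x ¬A, De Morgan for ∧/∨):
  (exists i. ~H(i,i)) | (forall j. H(j,j))
Pull the quantifiers to the front (each side's bound variable is not free in the other side):
  exists i. forall j. (~H(i,i) | H(j,j))
The quantifier forall j sits under an even number of negations (counting the antecedent side of each →), so it remains universal.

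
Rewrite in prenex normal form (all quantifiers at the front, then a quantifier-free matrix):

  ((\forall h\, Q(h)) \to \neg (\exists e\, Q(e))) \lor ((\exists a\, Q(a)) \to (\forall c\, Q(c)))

\exists h\, \forall e\, \forall a\, \forall c\, (\neg Q(h) \lor \neg Q(e) \lor \neg Q(a) \lor Q(c))

First replace A → B with ¬A ∨ B.
  \neg (\forall h\, Q(h)) \lor \neg (\exists e\, Q(e)) \lor \neg (\exists a\, Q(a)) \lor (\forall c\, Q(c))
Drive negations inward (¬∀x A ≡ ∃x ¬A, ¬∃x A ≡ ∀x ¬A, De Morgan for ∧/∨):
  (\exists h\, \neg Q(h)) \lor (\forall e\, \neg Q(e)) \lor (\forall a\, \neg Q(a)) \lor (\forall c\, Q(c))
Pull the quantifiers to the front (each side's bound variable is not free in the other side):
  \exists h\, \forall e\, \forall a\, \forall c\, (\neg Q(h) \lor \neg Q(e) \lor \neg Q(a) \lor Q(c))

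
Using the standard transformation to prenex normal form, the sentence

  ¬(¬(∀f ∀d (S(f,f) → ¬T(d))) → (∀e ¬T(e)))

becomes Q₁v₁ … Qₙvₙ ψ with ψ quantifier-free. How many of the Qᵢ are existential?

Eliminate → and ↔ using ¬ and ∨.
  ¬(¬¬(∀f ∀d (¬S(f,f) ∨ ¬T(d))) ∨ (∀e ¬T(e)))
Drive negations inward (¬∀x A ≡ ∃x ¬A, ¬∃x A ≡ ∀x ¬A, De Morgan for ∧/∨):
  (∃f ∃d (S(f,f) ∧ T(d))) ∧ (∃e T(e))
Pull the quantifiers to the front (each side's bound variable is not free in the other side):
  ∃f ∃d ∃e (S(f,f) ∧ T(d) ∧ T(e))
The prefix is ∃f ∃d ∃e: 0 universal, 3 existential.

3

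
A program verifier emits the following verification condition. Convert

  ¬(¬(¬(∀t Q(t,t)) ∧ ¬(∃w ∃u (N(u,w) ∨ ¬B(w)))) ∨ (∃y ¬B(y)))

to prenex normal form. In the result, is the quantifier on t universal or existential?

Drive negations inward (¬∀x A ≡ ∃x ¬A, ¬∃x A ≡ ∀x ¬A, De Morgan for ∧/∨):
  (∃t ¬Q(t,t)) ∧ (∀w ∀u (¬N(u,w) ∧ B(w))) ∧ (∀y B(y))
Finally move all quantifiers to the prefix:
  ∃t ∀w ∀u ∀y (¬Q(t,t) ∧ ¬N(u,w) ∧ B(w) ∧ B(y))
The quantifier ∀t sits under an odd number of negations, so it flips to ∃t.

existential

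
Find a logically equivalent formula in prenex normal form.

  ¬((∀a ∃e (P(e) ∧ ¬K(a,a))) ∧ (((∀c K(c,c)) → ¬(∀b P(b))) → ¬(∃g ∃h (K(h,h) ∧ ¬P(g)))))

∃a ∀e ∃c ∃b ∃g ∃h (¬P(e) ∨ K(a,a) ∨ (¬K(c,c) ∨ ¬P(b)) ∧ K(h,h) ∧ ¬P(g))

Eliminate → and ↔ using ¬ and ∨.
  ¬((∀a ∃e (P(e) ∧ ¬K(a,a))) ∧ (¬(¬(∀c K(c,c)) ∨ ¬(∀b P(b))) ∨ ¬(∃g ∃h (K(h,h) ∧ ¬P(g)))))
Move each ¬ inward, flipping quantifiers it crosses:
  (∃a ∀e (¬P(e) ∨ K(a,a))) ∨ ((∃c ¬K(c,c)) ∨ (∃b ¬P(b))) ∧ (∃g ∃h (K(h,h) ∧ ¬P(g)))
All bound variables are already distinct, so no renaming is needed.
Pull the quantifiers to the front (each side's bound variable is not free in the other side):
  ∃a ∀e ∃c ∃b ∃g ∃h (¬P(e) ∨ K(a,a) ∨ (¬K(c,c) ∨ ¬P(b)) ∧ K(h,h) ∧ ¬P(g))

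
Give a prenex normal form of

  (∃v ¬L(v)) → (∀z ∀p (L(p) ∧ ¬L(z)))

First replace A → B with ¬A ∨ B.
  ¬(∃v ¬L(v)) ∨ (∀z ∀p (L(p) ∧ ¬L(z)))
Drive negations inward (¬∀x A ≡ ∃x ¬A, ¬∃x A ≡ ∀x ¬A, De Morgan for ∧/∨):
  (∀v L(v)) ∨ (∀z ∀p (L(p) ∧ ¬L(z)))
All bound variables are already distinct, so no renaming is needed.
Pull the quantifiers to the front (each side's bound variable is not free in the other side):
  ∀v ∀z ∀p (L(v) ∨ L(p) ∧ ¬L(z))

∀v ∀z ∀p (L(v) ∨ L(p) ∧ ¬L(z))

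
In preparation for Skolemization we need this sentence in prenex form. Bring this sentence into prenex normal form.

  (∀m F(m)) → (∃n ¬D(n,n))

∃m ∃n (¬F(m) ∨ ¬D(n,n))

Eliminate → and ↔ using ¬ and ∨.
  ¬(∀m F(m)) ∨ (∃n ¬D(n,n))
Drive negations inward (¬∀x A ≡ ∃x ¬A, ¬∃x A ≡ ∀x ¬A, De Morgan for ∧/∨):
  (∃m ¬F(m)) ∨ (∃n ¬D(n,n))
All bound variables are already distinct, so no renaming is needed.
Pull the quantifiers to the front (each side's bound variable is not free in the other side):
  ∃m ∃n (¬F(m) ∨ ¬D(n,n))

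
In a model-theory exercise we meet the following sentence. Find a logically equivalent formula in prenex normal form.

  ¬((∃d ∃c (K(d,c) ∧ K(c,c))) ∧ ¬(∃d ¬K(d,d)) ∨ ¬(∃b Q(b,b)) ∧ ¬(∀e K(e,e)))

∀d ∀c ∃u1 ∃b ∀e ((¬K(d,c) ∨ ¬K(c,c) ∨ ¬K(u1,u1)) ∧ (Q(b,b) ∨ K(e,e)))

Push ¬ through the quantifiers and connectives to reach negation normal form:
  ((∀d ∀c (¬K(d,c) ∨ ¬K(c,c))) ∨ (∃d ¬K(d,d))) ∧ ((∃b Q(b,b)) ∨ (∀e K(e,e)))
Give each quantifier a distinct variable: d↦u1.
  ((∀d ∀c (¬K(d,c) ∨ ¬K(c,c))) ∨ (∃u1 ¬K(u1,u1))) ∧ ((∃b Q(b,b)) ∨ (∀e K(e,e)))
Pull the quantifiers to the front (each side's bound variable is not free in the other side):
  ∀d ∀c ∃u1 ∃b ∀e ((¬K(d,c) ∨ ¬K(c,c) ∨ ¬K(u1,u1)) ∧ (Q(b,b) ∨ K(e,e)))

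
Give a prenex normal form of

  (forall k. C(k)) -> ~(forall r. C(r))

Rewrite implications/biconditionals: A → B as ¬A ∨ B.
  ~(forall k. C(k)) | ~(forall r. C(r))
Drive negations inward (¬∀x A ≡ ∃x ¬A, ¬∃x A ≡ ∀x ¬A, De Morgan for ∧/∨):
  (exists k. ~C(k)) | (exists r. ~C(r))
All bound variables are already distinct, so no renaming is needed.
Pull the quantifiers to the front (each side's bound variable is not free in the other side):
  exists k. exists r. (~C(k) | ~C(r))

exists k. exists r. (~C(k) | ~C(r))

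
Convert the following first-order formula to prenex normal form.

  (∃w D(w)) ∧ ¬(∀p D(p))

∃w ∃p (D(w) ∧ ¬D(p))

Push ¬ through the quantifiers and connectives to reach negation normal form:
  (∃w D(w)) ∧ (∃p ¬D(p))
Extract every quantifier outward, since the variables are now distinct and don't occur free across branches:
  ∃w ∃p (D(w) ∧ ¬D(p))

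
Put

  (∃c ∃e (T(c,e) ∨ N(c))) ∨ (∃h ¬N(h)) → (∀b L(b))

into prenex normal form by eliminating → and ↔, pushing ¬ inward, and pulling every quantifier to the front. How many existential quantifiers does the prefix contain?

0

Rewrite implications/biconditionals: A → B as ¬A ∨ B.
  ¬((∃c ∃e (T(c,e) ∨ N(c))) ∨ (∃h ¬N(h))) ∨ (∀b L(b))
Drive negations inward (¬∀x A ≡ ∃x ¬A, ¬∃x A ≡ ∀x ¬A, De Morgan for ∧/∨):
  (∀c ∀e (¬T(c,e) ∧ ¬N(c))) ∧ (∀h N(h)) ∨ (∀b L(b))
All bound variables are already distinct, so no renaming is needed.
Pull the quantifiers to the front (each side's bound variable is not free in the other side):
  ∀c ∀e ∀h ∀b (¬T(c,e) ∧ ¬N(c) ∧ N(h) ∨ L(b))
The prefix is ∀c ∀e ∀h ∀b: 4 universal, 0 existential.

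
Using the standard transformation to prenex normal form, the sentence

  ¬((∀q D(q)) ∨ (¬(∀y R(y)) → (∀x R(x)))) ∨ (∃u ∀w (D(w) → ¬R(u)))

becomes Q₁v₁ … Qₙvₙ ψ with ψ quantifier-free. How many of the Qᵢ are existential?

First replace A → B with ¬A ∨ B.
  ¬((∀q D(q)) ∨ ¬¬(∀y R(y)) ∨ (∀x R(x))) ∨ (∃u ∀w (¬D(w) ∨ ¬R(u)))
Drive negations inward (¬∀x A ≡ ∃x ¬A, ¬∃x A ≡ ∀x ¬A, De Morgan for ∧/∨):
  (∃q ¬D(q)) ∧ (∃y ¬R(y)) ∧ (∃x ¬R(x)) ∨ (∃u ∀w (¬D(w) ∨ ¬R(u)))
All bound variables are already distinct, so no renaming is needed.
Pull the quantifiers to the front (each side's bound variable is not free in the other side):
  ∃q ∃y ∃x ∃u ∀w (¬D(q) ∧ ¬R(y) ∧ ¬R(x) ∨ ¬D(w) ∨ ¬R(u))
The prefix is ∃q ∃y ∃x ∃u ∀w: 1 universal, 4 existential.

4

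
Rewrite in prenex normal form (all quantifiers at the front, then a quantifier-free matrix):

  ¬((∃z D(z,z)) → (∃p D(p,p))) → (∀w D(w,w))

∀z ∃p ∀w (¬D(z,z) ∨ D(p,p) ∨ D(w,w))

First replace A → B with ¬A ∨ B.
  ¬¬(¬(∃z D(z,z)) ∨ (∃p D(p,p))) ∨ (∀w D(w,w))
Drive negations inward (¬∀x A ≡ ∃x ¬A, ¬∃x A ≡ ∀x ¬A, De Morgan for ∧/∨):
  (∀z ¬D(z,z)) ∨ (∃p D(p,p)) ∨ (∀w D(w,w))
Finally move all quantifiers to the prefix:
  ∀z ∃p ∀w (¬D(z,z) ∨ D(p,p) ∨ D(w,w))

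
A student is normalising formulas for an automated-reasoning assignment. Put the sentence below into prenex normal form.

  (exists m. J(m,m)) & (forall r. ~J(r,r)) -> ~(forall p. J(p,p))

forall m. exists r. exists p. (~J(m,m) | J(r,r) | ~J(p,p))

Eliminate → and ↔ using ¬ and ∨.
  ~((exists m. J(m,m)) & (forall r. ~J(r,r))) | ~(forall p. J(p,p))
Move each ¬ inward, flipping quantifiers it crosses:
  (forall m. ~J(m,m)) | (exists r. J(r,r)) | (exists p. ~J(p,p))
All bound variables are already distinct, so no renaming is needed.
Pull the quantifiers to the front (each side's bound variable is not free in the other side):
  forall m. exists r. exists p. (~J(m,m) | J(r,r) | ~J(p,p))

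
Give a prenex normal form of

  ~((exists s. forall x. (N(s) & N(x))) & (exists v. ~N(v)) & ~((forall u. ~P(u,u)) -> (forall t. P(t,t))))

First replace A → B with ¬A ∨ B.
  ~((exists s. forall x. (N(s) & N(x))) & (exists v. ~N(v)) & ~(~(forall u. ~P(u,u)) | (forall t. P(t,t))))
Drive negations inward (¬∀x A ≡ ∃x ¬A, ¬∃x A ≡ ∀x ¬A, De Morgan for ∧/∨):
  (forall s. exists x. (~N(s) | ~N(x))) | (forall v. N(v)) | (exists u. P(u,u)) | (forall t. P(t,t))
Pull the quantifiers to the front (each side's bound variable is not free in the other side):
  forall s. exists x. forall v. exists u. forall t. (~N(s) | ~N(x) | N(v) | P(u,u) | P(t,t))

forall s. exists x. forall v. exists u. forall t. (~N(s) | ~N(x) | N(v) | P(u,u) | P(t,t))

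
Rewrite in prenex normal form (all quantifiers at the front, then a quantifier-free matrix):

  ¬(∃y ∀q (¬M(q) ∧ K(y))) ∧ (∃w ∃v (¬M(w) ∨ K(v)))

∀y ∃q ∃w ∃v ((M(q) ∨ ¬K(y)) ∧ (¬M(w) ∨ K(v)))

Move each ¬ inward, flipping quantifiers it crosses:
  (∀y ∃q (M(q) ∨ ¬K(y))) ∧ (∃w ∃v (¬M(w) ∨ K(v)))
Extract every quantifier outward, since the variables are now distinct and don't occur free across branches:
  ∀y ∃q ∃w ∃v ((M(q) ∨ ¬K(y)) ∧ (¬M(w) ∨ K(v)))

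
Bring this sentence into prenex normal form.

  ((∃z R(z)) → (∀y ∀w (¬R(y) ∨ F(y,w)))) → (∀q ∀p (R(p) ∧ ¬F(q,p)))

Eliminate → and ↔ using ¬ and ∨.
  ¬(¬(∃z R(z)) ∨ (∀y ∀w (¬R(y) ∨ F(y,w)))) ∨ (∀q ∀p (R(p) ∧ ¬F(q,p)))
Push ¬ through the quantifiers and connectives to reach negation normal form:
  (∃z R(z)) ∧ (∃y ∃w (R(y) ∧ ¬F(y,w))) ∨ (∀q ∀p (R(p) ∧ ¬F(q,p)))
All bound variables are already distinct, so no renaming is needed.
Extract every quantifier outward, since the variables are now distinct and don't occur free across branches:
  ∃z ∃y ∃w ∀q ∀p (R(z) ∧ R(y) ∧ ¬F(y,w) ∨ R(p) ∧ ¬F(q,p))

∃z ∃y ∃w ∀q ∀p (R(z) ∧ R(y) ∧ ¬F(y,w) ∨ R(p) ∧ ¬F(q,p))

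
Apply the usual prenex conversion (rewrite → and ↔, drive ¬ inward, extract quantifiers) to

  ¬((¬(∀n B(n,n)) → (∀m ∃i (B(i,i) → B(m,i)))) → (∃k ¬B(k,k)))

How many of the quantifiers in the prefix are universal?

3

Eliminate → and ↔ using ¬ and ∨.
  ¬(¬(¬¬(∀n B(n,n)) ∨ (∀m ∃i (¬B(i,i) ∨ B(m,i)))) ∨ (∃k ¬B(k,k)))
Push ¬ through the quantifiers and connectives to reach negation normal form:
  ((∀n B(n,n)) ∨ (∀m ∃i (¬B(i,i) ∨ B(m,i)))) ∧ (∀k B(k,k))
All bound variables are already distinct, so no renaming is needed.
Finally move all quantifiers to the prefix:
  ∀n ∀m ∃i ∀k ((B(n,n) ∨ ¬B(i,i) ∨ B(m,i)) ∧ B(k,k))
The prefix is ∀n ∀m ∃i ∀k: 3 universal, 1 existential.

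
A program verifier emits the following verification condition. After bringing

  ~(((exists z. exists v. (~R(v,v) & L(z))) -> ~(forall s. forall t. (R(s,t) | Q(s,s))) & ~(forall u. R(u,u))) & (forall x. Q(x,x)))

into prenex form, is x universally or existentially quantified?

existential

First replace A → B with ¬A ∨ B.
  ~((~(exists z. exists v. (~R(v,v) & L(z))) | ~(forall s. forall t. (R(s,t) | Q(s,s))) & ~(forall u. R(u,u))) & (forall x. Q(x,x)))
Move each ¬ inward, flipping quantifiers it crosses:
  (exists z. exists v. (~R(v,v) & L(z))) & ((forall s. forall t. (R(s,t) | Q(s,s))) | (forall u. R(u,u))) | (exists x. ~Q(x,x))
Extract every quantifier outward, since the variables are now distinct and don't occur free across branches:
  exists z. exists v. forall s. forall t. forall u. exists x. (~R(v,v) & L(z) & (R(s,t) | Q(s,s) | R(u,u)) | ~Q(x,x))
The quantifier forall x sits under an odd number of negations (counting the antecedent side of each →), so it flips to exists x.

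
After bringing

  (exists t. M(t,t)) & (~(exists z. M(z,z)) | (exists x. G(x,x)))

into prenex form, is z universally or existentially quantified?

Drive negations inward (¬∀x A ≡ ∃x ¬A, ¬∃x A ≡ ∀x ¬A, De Morgan for ∧/∨):
  (exists t. M(t,t)) & ((forall z. ~M(z,z)) | (exists x. G(x,x)))
Extract every quantifier outward, since the variables are now distinct and don't occur free across branches:
  exists t. forall z. exists x. (M(t,t) & (~M(z,z) | G(x,x)))
The quantifier exists z sits under an odd number of negations, so it flips to forall z.

universal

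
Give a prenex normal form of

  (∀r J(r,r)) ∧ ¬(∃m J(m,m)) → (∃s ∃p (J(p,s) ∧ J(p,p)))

∃r ∃m ∃s ∃p (¬J(r,r) ∨ J(m,m) ∨ J(p,s) ∧ J(p,p))

Rewrite implications/biconditionals: A → B as ¬A ∨ B.
  ¬((∀r J(r,r)) ∧ ¬(∃m J(m,m))) ∨ (∃s ∃p (J(p,s) ∧ J(p,p)))
Push ¬ through the quantifiers and connectives to reach negation normal form:
  (∃r ¬J(r,r)) ∨ (∃m J(m,m)) ∨ (∃s ∃p (J(p,s) ∧ J(p,p)))
All bound variables are already distinct, so no renaming is needed.
Finally move all quantifiers to the prefix:
  ∃r ∃m ∃s ∃p (¬J(r,r) ∨ J(m,m) ∨ J(p,s) ∧ J(p,p))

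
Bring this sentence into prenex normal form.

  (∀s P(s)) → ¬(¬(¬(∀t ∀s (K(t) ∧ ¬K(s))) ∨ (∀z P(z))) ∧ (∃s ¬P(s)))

∃s ∃t ∃v1 ∀z ∀p (¬P(s) ∨ ¬K(t) ∨ K(v1) ∨ P(z) ∨ P(p))

First replace A → B with ¬A ∨ B.
  ¬(∀s P(s)) ∨ ¬(¬(¬(∀t ∀s (K(t) ∧ ¬K(s))) ∨ (∀z P(z))) ∧ (∃s ¬P(s)))
Drive negations inward (¬∀x A ≡ ∃x ¬A, ¬∃x A ≡ ∀x ¬A, De Morgan for ∧/∨):
  (∃s ¬P(s)) ∨ (∃t ∃s (¬K(t) ∨ K(s))) ∨ (∀z P(z)) ∨ (∀s P(s))
Give each quantifier a distinct variable: s↦v1, s↦p.
  (∃s ¬P(s)) ∨ (∃t ∃v1 (¬K(t) ∨ K(v1))) ∨ (∀z P(z)) ∨ (∀p P(p))
Finally move all quantifiers to the prefix:
  ∃s ∃t ∃v1 ∀z ∀p (¬P(s) ∨ ¬K(t) ∨ K(v1) ∨ P(z) ∨ P(p))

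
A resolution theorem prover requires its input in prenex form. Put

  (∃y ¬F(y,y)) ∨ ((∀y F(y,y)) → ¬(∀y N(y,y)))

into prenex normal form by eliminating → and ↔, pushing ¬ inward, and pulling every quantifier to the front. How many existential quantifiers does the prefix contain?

3

First replace A → B with ¬A ∨ B.
  (∃y ¬F(y,y)) ∨ ¬(∀y F(y,y)) ∨ ¬(∀y N(y,y))
Drive negations inward (¬∀x A ≡ ∃x ¬A, ¬∃x A ≡ ∀x ¬A, De Morgan for ∧/∨):
  (∃y ¬F(y,y)) ∨ (∃y ¬F(y,y)) ∨ (∃y ¬N(y,y))
Give each quantifier a distinct variable: y↦b, y↦q.
  (∃y ¬F(y,y)) ∨ (∃b ¬F(b,b)) ∨ (∃q ¬N(q,q))
Extract every quantifier outward, since the variables are now distinct and don't occur free across branches:
  ∃y ∃b ∃q (¬F(y,y) ∨ ¬F(b,b) ∨ ¬N(q,q))
The prefix is ∃y ∃b ∃q: 0 universal, 3 existential.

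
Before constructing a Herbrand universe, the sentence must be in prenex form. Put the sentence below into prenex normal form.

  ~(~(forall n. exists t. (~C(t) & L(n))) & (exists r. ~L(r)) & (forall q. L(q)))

Move each ¬ inward, flipping quantifiers it crosses:
  (forall n. exists t. (~C(t) & L(n))) | (forall r. L(r)) | (exists q. ~L(q))
Extract every quantifier outward, since the variables are now distinct and don't occur free across branches:
  forall n. exists t. forall r. exists q. (~C(t) & L(n) | L(r) | ~L(q))

forall n. exists t. forall r. exists q. (~C(t) & L(n) | L(r) | ~L(q))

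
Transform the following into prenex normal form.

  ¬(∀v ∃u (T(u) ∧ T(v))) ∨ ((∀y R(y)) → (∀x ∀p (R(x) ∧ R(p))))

Eliminate → and ↔ using ¬ and ∨.
  ¬(∀v ∃u (T(u) ∧ T(v))) ∨ ¬(∀y R(y)) ∨ (∀x ∀p (R(x) ∧ R(p)))
Drive negations inward (¬∀x A ≡ ∃x ¬A, ¬∃x A ≡ ∀x ¬A, De Morgan for ∧/∨):
  (∃v ∀u (¬T(u) ∨ ¬T(v))) ∨ (∃y ¬R(y)) ∨ (∀x ∀p (R(x) ∧ R(p)))
All bound variables are already distinct, so no renaming is needed.
Extract every quantifier outward, since the variables are now distinct and don't occur free across branches:
  ∃v ∀u ∃y ∀x ∀p (¬T(u) ∨ ¬T(v) ∨ ¬R(y) ∨ R(x) ∧ R(p))

∃v ∀u ∃y ∀x ∀p (¬T(u) ∨ ¬T(v) ∨ ¬R(y) ∨ R(x) ∧ R(p))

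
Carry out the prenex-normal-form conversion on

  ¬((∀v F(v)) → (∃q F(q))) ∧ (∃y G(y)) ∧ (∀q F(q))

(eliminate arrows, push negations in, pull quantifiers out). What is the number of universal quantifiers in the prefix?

3

First replace A → B with ¬A ∨ B.
  ¬(¬(∀v F(v)) ∨ (∃q F(q))) ∧ (∃y G(y)) ∧ (∀q F(q))
Push ¬ through the quantifiers and connectives to reach negation normal form:
  (∀v F(v)) ∧ (∀q ¬F(q)) ∧ (∃y G(y)) ∧ (∀q F(q))
Standardize variables apart so no two quantifiers bind the same name: q↦v1.
  (∀v F(v)) ∧ (∀q ¬F(q)) ∧ (∃y G(y)) ∧ (∀v1 F(v1))
Pull the quantifiers to the front (each side's bound variable is not free in the other side):
  ∀v ∀q ∃y ∀v1 (F(v) ∧ ¬F(q) ∧ G(y) ∧ F(v1))
The prefix is ∀v ∀q ∃y ∀v1: 3 universal, 1 existential.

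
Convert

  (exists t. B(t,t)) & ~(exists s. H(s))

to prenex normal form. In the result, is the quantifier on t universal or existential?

existential

Drive negations inward (¬∀x A ≡ ∃x ¬A, ¬∃x A ≡ ∀x ¬A, De Morgan for ∧/∨):
  (exists t. B(t,t)) & (forall s. ~H(s))
Finally move all quantifiers to the prefix:
  exists t. forall s. (B(t,t) & ~H(s))
The quantifier exists t sits under an even number of negations, so it remains existential.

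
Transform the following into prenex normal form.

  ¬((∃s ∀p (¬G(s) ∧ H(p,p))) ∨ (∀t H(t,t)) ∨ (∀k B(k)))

Move each ¬ inward, flipping quantifiers it crosses:
  (∀s ∃p (G(s) ∨ ¬H(p,p))) ∧ (∃t ¬H(t,t)) ∧ (∃k ¬B(k))
Finally move all quantifiers to the prefix:
  ∀s ∃p ∃t ∃k ((G(s) ∨ ¬H(p,p)) ∧ ¬H(t,t) ∧ ¬B(k))

∀s ∃p ∃t ∃k ((G(s) ∨ ¬H(p,p)) ∧ ¬H(t,t) ∧ ¬B(k))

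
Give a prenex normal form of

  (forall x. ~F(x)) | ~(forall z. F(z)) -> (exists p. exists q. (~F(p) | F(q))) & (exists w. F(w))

First replace A → B with ¬A ∨ B.
  ~((forall x. ~F(x)) | ~(forall z. F(z))) | (exists p. exists q. (~F(p) | F(q))) & (exists w. F(w))
Drive negations inward (¬∀x A ≡ ∃x ¬A, ¬∃x A ≡ ∀x ¬A, De Morgan for ∧/∨):
  (exists x. F(x)) & (forall z. F(z)) | (exists p. exists q. (~F(p) | F(q))) & (exists w. F(w))
Pull the quantifiers to the front (each side's bound variable is not free in the other side):
  exists x. forall z. exists p. exists q. exists w. (F(x) & F(z) | (~F(p) | F(q)) & F(w))

exists x. forall z. exists p. exists q. exists w. (F(x) & F(z) | (~F(p) | F(q)) & F(w))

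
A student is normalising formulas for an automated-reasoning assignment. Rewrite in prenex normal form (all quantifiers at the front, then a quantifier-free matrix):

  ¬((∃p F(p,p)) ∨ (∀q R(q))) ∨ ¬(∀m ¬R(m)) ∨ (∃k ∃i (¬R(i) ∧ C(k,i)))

∀p ∃q ∃m ∃k ∃i (¬F(p,p) ∧ ¬R(q) ∨ R(m) ∨ ¬R(i) ∧ C(k,i))

Move each ¬ inward, flipping quantifiers it crosses:
  (∀p ¬F(p,p)) ∧ (∃q ¬R(q)) ∨ (∃m R(m)) ∨ (∃k ∃i (¬R(i) ∧ C(k,i)))
All bound variables are already distinct, so no renaming is needed.
Extract every quantifier outward, since the variables are now distinct and don't occur free across branches:
  ∀p ∃q ∃m ∃k ∃i (¬F(p,p) ∧ ¬R(q) ∨ R(m) ∨ ¬R(i) ∧ C(k,i))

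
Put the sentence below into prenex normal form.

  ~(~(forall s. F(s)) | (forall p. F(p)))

forall s. exists p. (F(s) & ~F(p))

Move each ¬ inward, flipping quantifiers it crosses:
  (forall s. F(s)) & (exists p. ~F(p))
All bound variables are already distinct, so no renaming is needed.
Extract every quantifier outward, since the variables are now distinct and don't occur free across branches:
  forall s. exists p. (F(s) & ~F(p))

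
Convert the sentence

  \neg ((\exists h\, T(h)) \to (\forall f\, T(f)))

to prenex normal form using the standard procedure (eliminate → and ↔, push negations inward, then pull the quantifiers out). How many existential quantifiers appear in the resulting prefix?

2

Rewrite implications/biconditionals: A → B as ¬A ∨ B.
  \neg (\neg (\exists h\, T(h)) \lor (\forall f\, T(f)))
Move each ¬ inward, flipping quantifiers it crosses:
  (\exists h\, T(h)) \land (\exists f\, \neg T(f))
Extract every quantifier outward, since the variables are now distinct and don't occur free across branches:
  \exists h\, \exists f\, (T(h) \land \neg T(f))
The prefix is \exists h \exists f: 0 universal, 2 existential.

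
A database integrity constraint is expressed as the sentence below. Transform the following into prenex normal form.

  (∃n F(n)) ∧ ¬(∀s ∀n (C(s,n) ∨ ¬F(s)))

Drive negations inward (¬∀x A ≡ ∃x ¬A, ¬∃x A ≡ ∀x ¬A, De Morgan for ∧/∨):
  (∃n F(n)) ∧ (∃s ∃n (¬C(s,n) ∧ F(s)))
Rename bound variables to avoid capture: n↦z1.
  (∃n F(n)) ∧ (∃s ∃z1 (¬C(s,z1) ∧ F(s)))
Finally move all quantifiers to the prefix:
  ∃n ∃s ∃z1 (F(n) ∧ ¬C(s,z1) ∧ F(s))

∃n ∃s ∃z1 (F(n) ∧ ¬C(s,z1) ∧ F(s))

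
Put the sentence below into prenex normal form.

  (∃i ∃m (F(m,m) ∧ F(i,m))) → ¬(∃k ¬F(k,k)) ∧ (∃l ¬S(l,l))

Rewrite implications/biconditionals: A → B as ¬A ∨ B.
  ¬(∃i ∃m (F(m,m) ∧ F(i,m))) ∨ ¬(∃k ¬F(k,k)) ∧ (∃l ¬S(l,l))
Push ¬ through the quantifiers and connectives to reach negation normal form:
  (∀i ∀m (¬F(m,m) ∨ ¬F(i,m))) ∨ (∀k F(k,k)) ∧ (∃l ¬S(l,l))
All bound variables are already distinct, so no renaming is needed.
Extract every quantifier outward, since the variables are now distinct and don't occur free across branches:
  ∀i ∀m ∀k ∃l (¬F(m,m) ∨ ¬F(i,m) ∨ F(k,k) ∧ ¬S(l,l))

∀i ∀m ∀k ∃l (¬F(m,m) ∨ ¬F(i,m) ∨ F(k,k) ∧ ¬S(l,l))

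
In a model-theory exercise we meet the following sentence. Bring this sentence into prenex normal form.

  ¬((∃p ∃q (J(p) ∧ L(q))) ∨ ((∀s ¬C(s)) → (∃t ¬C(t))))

Rewrite implications/biconditionals: A → B as ¬A ∨ B.
  ¬((∃p ∃q (J(p) ∧ L(q))) ∨ ¬(∀s ¬C(s)) ∨ (∃t ¬C(t)))
Move each ¬ inward, flipping quantifiers it crosses:
  (∀p ∀q (¬J(p) ∨ ¬L(q))) ∧ (∀s ¬C(s)) ∧ (∀t C(t))
All bound variables are already distinct, so no renaming is needed.
Finally move all quantifiers to the prefix:
  ∀p ∀q ∀s ∀t ((¬J(p) ∨ ¬L(q)) ∧ ¬C(s) ∧ C(t))

∀p ∀q ∀s ∀t ((¬J(p) ∨ ¬L(q)) ∧ ¬C(s) ∧ C(t))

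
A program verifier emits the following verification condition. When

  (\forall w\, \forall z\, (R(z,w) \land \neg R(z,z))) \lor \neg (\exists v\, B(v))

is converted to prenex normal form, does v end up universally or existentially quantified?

Move each ¬ inward, flipping quantifiers it crosses:
  (\forall w\, \forall z\, (R(z,w) \land \neg R(z,z))) \lor (\forall v\, \neg B(v))
All bound variables are already distinct, so no renaming is needed.
Pull the quantifiers to the front (each side's bound variable is not free in the other side):
  \forall w\, \forall z\, \forall v\, (R(z,w) \land \neg R(z,z) \lor \neg B(v))
The quantifier \exists v sits under an odd number of negations, so it flips to \forall v.

universal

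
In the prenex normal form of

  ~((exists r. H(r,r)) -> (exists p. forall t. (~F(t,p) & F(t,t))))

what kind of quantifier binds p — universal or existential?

First replace A → B with ¬A ∨ B.
  ~(~(exists r. H(r,r)) | (exists p. forall t. (~F(t,p) & F(t,t))))
Drive negations inward (¬∀x A ≡ ∃x ¬A, ¬∃x A ≡ ∀x ¬A, De Morgan for ∧/∨):
  (exists r. H(r,r)) & (forall p. exists t. (F(t,p) | ~F(t,t)))
All bound variables are already distinct, so no renaming is needed.
Extract every quantifier outward, since the variables are now distinct and don't occur free across branches:
  exists r. forall p. exists t. (H(r,r) & (F(t,p) | ~F(t,t)))
The quantifier exists p sits under an odd number of negations (counting the antecedent side of each →), so it flips to forall p.

universal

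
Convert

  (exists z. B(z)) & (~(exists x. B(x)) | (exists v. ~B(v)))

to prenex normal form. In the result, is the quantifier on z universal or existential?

Push ¬ through the quantifiers and connectives to reach negation normal form:
  (exists z. B(z)) & ((forall x. ~B(x)) | (exists v. ~B(v)))
All bound variables are already distinct, so no renaming is needed.
Pull the quantifiers to the front (each side's bound variable is not free in the other side):
  exists z. forall x. exists v. (B(z) & (~B(x) | ~B(v)))
The quantifier exists z sits under an even number of negations, so it remains existential.

existential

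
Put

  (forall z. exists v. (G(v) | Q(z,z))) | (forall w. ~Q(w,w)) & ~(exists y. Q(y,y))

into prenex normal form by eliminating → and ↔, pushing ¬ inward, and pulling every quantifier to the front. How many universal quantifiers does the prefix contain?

3

Move each ¬ inward, flipping quantifiers it crosses:
  (forall z. exists v. (G(v) | Q(z,z))) | (forall w. ~Q(w,w)) & (forall y. ~Q(y,y))
Finally move all quantifiers to the prefix:
  forall z. exists v. forall w. forall y. (G(v) | Q(z,z) | ~Q(w,w) & ~Q(y,y))
The prefix is forall z exists v forall w forall y: 3 universal, 1 existential.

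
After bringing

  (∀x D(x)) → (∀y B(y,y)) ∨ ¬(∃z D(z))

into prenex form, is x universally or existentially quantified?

Rewrite implications/biconditionals: A → B as ¬A ∨ B.
  ¬(∀x D(x)) ∨ (∀y B(y,y)) ∨ ¬(∃z D(z))
Drive negations inward (¬∀x A ≡ ∃x ¬A, ¬∃x A ≡ ∀x ¬A, De Morgan for ∧/∨):
  (∃x ¬D(x)) ∨ (∀y B(y,y)) ∨ (∀z ¬D(z))
All bound variables are already distinct, so no renaming is needed.
Pull the quantifiers to the front (each side's bound variable is not free in the other side):
  ∃x ∀y ∀z (¬D(x) ∨ B(y,y) ∨ ¬D(z))
The quantifier ∀x sits under an odd number of negations (counting the antecedent side of each →), so it flips to ∃x.

existential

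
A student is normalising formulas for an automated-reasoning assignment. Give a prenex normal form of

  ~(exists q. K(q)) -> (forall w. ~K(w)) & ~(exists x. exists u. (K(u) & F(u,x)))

exists q. forall w. forall x. forall u. (K(q) | ~K(w) & (~K(u) | ~F(u,x)))

Rewrite implications/biconditionals: A → B as ¬A ∨ B.
  ~~(exists q. K(q)) | (forall w. ~K(w)) & ~(exists x. exists u. (K(u) & F(u,x)))
Push ¬ through the quantifiers and connectives to reach negation normal form:
  (exists q. K(q)) | (forall w. ~K(w)) & (forall x. forall u. (~K(u) | ~F(u,x)))
All bound variables are already distinct, so no renaming is needed.
Pull the quantifiers to the front (each side's bound variable is not free in the other side):
  exists q. forall w. forall x. forall u. (K(q) | ~K(w) & (~K(u) | ~F(u,x)))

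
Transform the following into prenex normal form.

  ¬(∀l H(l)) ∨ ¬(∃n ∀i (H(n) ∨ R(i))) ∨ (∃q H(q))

Push ¬ through the quantifiers and connectives to reach negation normal form:
  (∃l ¬H(l)) ∨ (∀n ∃i (¬H(n) ∧ ¬R(i))) ∨ (∃q H(q))
All bound variables are already distinct, so no renaming is needed.
Finally move all quantifiers to the prefix:
  ∃l ∀n ∃i ∃q (¬H(l) ∨ ¬H(n) ∧ ¬R(i) ∨ H(q))

∃l ∀n ∃i ∃q (¬H(l) ∨ ¬H(n) ∧ ¬R(i) ∨ H(q))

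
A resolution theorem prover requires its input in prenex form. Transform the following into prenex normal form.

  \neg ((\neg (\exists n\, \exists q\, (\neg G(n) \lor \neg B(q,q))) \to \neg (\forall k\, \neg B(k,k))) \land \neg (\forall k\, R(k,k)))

\forall n\, \forall q\, \forall k\, \forall y1\, (G(n) \land B(q,q) \land \neg B(k,k) \lor R(y1,y1))

Eliminate → and ↔ using ¬ and ∨.
  \neg ((\neg \neg (\exists n\, \exists q\, (\neg G(n) \lor \neg B(q,q))) \lor \neg (\forall k\, \neg B(k,k))) \land \neg (\forall k\, R(k,k)))
Drive negations inward (¬∀x A ≡ ∃x ¬A, ¬∃x A ≡ ∀x ¬A, De Morgan for ∧/∨):
  (\forall n\, \forall q\, (G(n) \land B(q,q))) \land (\forall k\, \neg B(k,k)) \lor (\forall k\, R(k,k))
Give each quantifier a distinct variable: k↦y1.
  (\forall n\, \forall q\, (G(n) \land B(q,q))) \land (\forall k\, \neg B(k,k)) \lor (\forall y1\, R(y1,y1))
Pull the quantifiers to the front (each side's bound variable is not free in the other side):
  \forall n\, \forall q\, \forall k\, \forall y1\, (G(n) \land B(q,q) \land \neg B(k,k) \lor R(y1,y1))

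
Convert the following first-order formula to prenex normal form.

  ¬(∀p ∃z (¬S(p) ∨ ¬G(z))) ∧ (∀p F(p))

Push ¬ through the quantifiers and connectives to reach negation normal form:
  (∃p ∀z (S(p) ∧ G(z))) ∧ (∀p F(p))
Standardize variables apart so no two quantifiers bind the same name: p↦c.
  (∃p ∀z (S(p) ∧ G(z))) ∧ (∀c F(c))
Finally move all quantifiers to the prefix:
  ∃p ∀z ∀c (S(p) ∧ G(z) ∧ F(c))

∃p ∀z ∀c (S(p) ∧ G(z) ∧ F(c))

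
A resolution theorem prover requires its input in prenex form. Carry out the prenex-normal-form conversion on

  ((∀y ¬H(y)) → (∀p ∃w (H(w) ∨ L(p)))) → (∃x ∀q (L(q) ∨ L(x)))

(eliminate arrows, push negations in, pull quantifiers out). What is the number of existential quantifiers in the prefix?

Eliminate → and ↔ using ¬ and ∨.
  ¬(¬(∀y ¬H(y)) ∨ (∀p ∃w (H(w) ∨ L(p)))) ∨ (∃x ∀q (L(q) ∨ L(x)))
Move each ¬ inward, flipping quantifiers it crosses:
  (∀y ¬H(y)) ∧ (∃p ∀w (¬H(w) ∧ ¬L(p))) ∨ (∃x ∀q (L(q) ∨ L(x)))
Extract every quantifier outward, since the variables are now distinct and don't occur free across branches:
  ∀y ∃p ∀w ∃x ∀q (¬H(y) ∧ ¬H(w) ∧ ¬L(p) ∨ L(q) ∨ L(x))
The prefix is ∀y ∃p ∀w ∃x ∀q: 3 universal, 2 existential.

2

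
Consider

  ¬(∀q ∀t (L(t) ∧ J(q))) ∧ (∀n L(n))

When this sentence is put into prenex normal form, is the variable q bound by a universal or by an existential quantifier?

Drive negations inward (¬∀x A ≡ ∃x ¬A, ¬∃x A ≡ ∀x ¬A, De Morgan for ∧/∨):
  (∃q ∃t (¬L(t) ∨ ¬J(q))) ∧ (∀n L(n))
Pull the quantifiers to the front (each side's bound variable is not free in the other side):
  ∃q ∃t ∀n ((¬L(t) ∨ ¬J(q)) ∧ L(n))
The quantifier ∀q sits under an odd number of negations, so it flips to ∃q.

existential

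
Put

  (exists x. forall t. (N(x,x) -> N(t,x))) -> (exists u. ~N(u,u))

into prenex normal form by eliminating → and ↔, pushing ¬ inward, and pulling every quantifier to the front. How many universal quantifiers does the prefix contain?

First replace A → B with ¬A ∨ B.
  ~(exists x. forall t. (~N(x,x) | N(t,x))) | (exists u. ~N(u,u))
Push ¬ through the quantifiers and connectives to reach negation normal form:
  (forall x. exists t. (N(x,x) & ~N(t,x))) | (exists u. ~N(u,u))
Finally move all quantifiers to the prefix:
  forall x. exists t. exists u. (N(x,x) & ~N(t,x) | ~N(u,u))
The prefix is forall x exists t exists u: 1 universal, 2 existential.

1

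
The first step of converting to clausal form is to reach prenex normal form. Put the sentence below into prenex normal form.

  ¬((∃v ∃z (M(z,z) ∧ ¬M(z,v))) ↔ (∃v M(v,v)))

Rewrite implications/biconditionals: A → B as ¬A ∨ B; A ↔ B as (¬A ∨ B) ∧ (¬B ∨ A).
  ¬((¬(∃v ∃z (M(z,z) ∧ ¬M(z,v))) ∨ (∃v M(v,v))) ∧ (¬(∃v M(v,v)) ∨ (∃v ∃z (M(z,z) ∧ ¬M(z,v)))))
Move each ¬ inward, flipping quantifiers it crosses:
  (∃v ∃z (M(z,z) ∧ ¬M(z,v))) ∧ (∀v ¬M(v,v)) ∨ (∃v M(v,v)) ∧ (∀v ∀z (¬M(z,z) ∨ M(z,v)))
Rename bound variables to avoid capture: v↦u1, v↦w1, v↦c, z↦y1.
  (∃v ∃z (M(z,z) ∧ ¬M(z,v))) ∧ (∀u1 ¬M(u1,u1)) ∨ (∃w1 M(w1,w1)) ∧ (∀c ∀y1 (¬M(y1,y1) ∨ M(y1,c)))
Pull the quantifiers to the front (each side's bound variable is not free in the other side):
  ∃v ∃z ∀u1 ∃w1 ∀c ∀y1 (M(z,z) ∧ ¬M(z,v) ∧ ¬M(u1,u1) ∨ M(w1,w1) ∧ (¬M(y1,y1) ∨ M(y1,c)))

∃v ∃z ∀u1 ∃w1 ∀c ∀y1 (M(z,z) ∧ ¬M(z,v) ∧ ¬M(u1,u1) ∨ M(w1,w1) ∧ (¬M(y1,y1) ∨ M(y1,c)))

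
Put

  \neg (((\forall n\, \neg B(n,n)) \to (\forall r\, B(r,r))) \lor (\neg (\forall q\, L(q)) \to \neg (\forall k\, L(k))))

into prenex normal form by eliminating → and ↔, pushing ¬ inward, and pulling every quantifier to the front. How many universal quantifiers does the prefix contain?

2

First replace A → B with ¬A ∨ B.
  \neg (\neg (\forall n\, \neg B(n,n)) \lor (\forall r\, B(r,r)) \lor \neg \neg (\forall q\, L(q)) \lor \neg (\forall k\, L(k)))
Move each ¬ inward, flipping quantifiers it crosses:
  (\forall n\, \neg B(n,n)) \land (\exists r\, \neg B(r,r)) \land (\exists q\, \neg L(q)) \land (\forall k\, L(k))
Extract every quantifier outward, since the variables are now distinct and don't occur free across branches:
  \forall n\, \exists r\, \exists q\, \forall k\, (\neg B(n,n) \land \neg B(r,r) \land \neg L(q) \land L(k))
The prefix is \forall n \exists r \exists q \forall k: 2 universal, 2 existential.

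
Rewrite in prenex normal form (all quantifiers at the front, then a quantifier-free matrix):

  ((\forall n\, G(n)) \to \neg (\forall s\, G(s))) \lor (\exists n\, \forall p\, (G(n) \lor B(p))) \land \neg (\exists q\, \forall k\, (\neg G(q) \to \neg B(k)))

\exists n\, \exists s\, \exists z1\, \forall p\, \forall q\, \exists k\, (\neg G(n) \lor \neg G(s) \lor (G(z1) \lor B(p)) \land \neg G(q) \land B(k))

Rewrite implications/biconditionals: A → B as ¬A ∨ B.
  \neg (\forall n\, G(n)) \lor \neg (\forall s\, G(s)) \lor (\exists n\, \forall p\, (G(n) \lor B(p))) \land \neg (\exists q\, \forall k\, (\neg \neg G(q) \lor \neg B(k)))
Drive negations inward (¬∀x A ≡ ∃x ¬A, ¬∃x A ≡ ∀x ¬A, De Morgan for ∧/∨):
  (\exists n\, \neg G(n)) \lor (\exists s\, \neg G(s)) \lor (\exists n\, \forall p\, (G(n) \lor B(p))) \land (\forall q\, \exists k\, (\neg G(q) \land B(k)))
Standardize variables apart so no two quantifiers bind the same name: n↦z1.
  (\exists n\, \neg G(n)) \lor (\exists s\, \neg G(s)) \lor (\exists z1\, \forall p\, (G(z1) \lor B(p))) \land (\forall q\, \exists k\, (\neg G(q) \land B(k)))
Pull the quantifiers to the front (each side's bound variable is not free in the other side):
  \exists n\, \exists s\, \exists z1\, \forall p\, \forall q\, \exists k\, (\neg G(n) \lor \neg G(s) \lor (G(z1) \lor B(p)) \land \neg G(q) \land B(k))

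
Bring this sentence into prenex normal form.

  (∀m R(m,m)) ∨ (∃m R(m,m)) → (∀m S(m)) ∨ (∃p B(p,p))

Rewrite implications/biconditionals: A → B as ¬A ∨ B.
  ¬((∀m R(m,m)) ∨ (∃m R(m,m))) ∨ (∀m S(m)) ∨ (∃p B(p,p))
Push ¬ through the quantifiers and connectives to reach negation normal form:
  (∃m ¬R(m,m)) ∧ (∀m ¬R(m,m)) ∨ (∀m S(m)) ∨ (∃p B(p,p))
Standardize variables apart so no two quantifiers bind the same name: m↦q, m↦y.
  (∃m ¬R(m,m)) ∧ (∀q ¬R(q,q)) ∨ (∀y S(y)) ∨ (∃p B(p,p))
Finally move all quantifiers to the prefix:
  ∃m ∀q ∀y ∃p (¬R(m,m) ∧ ¬R(q,q) ∨ S(y) ∨ B(p,p))

∃m ∀q ∀y ∃p (¬R(m,m) ∧ ¬R(q,q) ∨ S(y) ∨ B(p,p))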